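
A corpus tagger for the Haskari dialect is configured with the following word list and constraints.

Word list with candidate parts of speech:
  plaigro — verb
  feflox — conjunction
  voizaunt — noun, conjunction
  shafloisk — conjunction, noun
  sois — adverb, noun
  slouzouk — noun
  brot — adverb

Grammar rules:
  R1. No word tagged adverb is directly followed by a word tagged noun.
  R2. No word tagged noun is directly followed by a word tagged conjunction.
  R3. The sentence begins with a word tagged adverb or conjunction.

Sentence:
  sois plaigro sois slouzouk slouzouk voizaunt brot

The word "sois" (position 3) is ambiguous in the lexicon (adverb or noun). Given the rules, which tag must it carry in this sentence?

noun

Candidates per position — 1:sois {adverb,noun}; 2:plaigro {verb}; 3:sois {adverb,noun}; 4:slouzouk {noun}; 5:slouzouk {noun}; 6:voizaunt {noun,conjunction}; 7:brot {adverb}.
If word 1 were noun, no tagging could satisfy rule 3; so word 1 is adverb.
If word 3 were adverb, no tagging could satisfy rule 1; so word 3 is noun.
If word 6 were conjunction, no tagging could satisfy rule 2; so word 6 is noun.
That leaves exactly one tagging: adverb verb noun noun noun noun adverb.
Checking: rule 1 satisfied; rule 2 satisfied; rule 3 satisfied.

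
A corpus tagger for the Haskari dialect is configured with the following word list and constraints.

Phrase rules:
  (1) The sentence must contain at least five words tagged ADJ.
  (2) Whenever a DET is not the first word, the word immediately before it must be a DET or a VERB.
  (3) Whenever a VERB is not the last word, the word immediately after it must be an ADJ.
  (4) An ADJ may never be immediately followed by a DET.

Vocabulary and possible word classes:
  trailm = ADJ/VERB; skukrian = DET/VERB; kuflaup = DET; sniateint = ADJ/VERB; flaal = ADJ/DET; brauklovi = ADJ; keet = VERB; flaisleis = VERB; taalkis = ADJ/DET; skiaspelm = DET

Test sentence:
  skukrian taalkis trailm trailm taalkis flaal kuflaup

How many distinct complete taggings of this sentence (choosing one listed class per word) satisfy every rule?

0

Candidates per position — 1:skukrian {DET,VERB}; 2:taalkis {ADJ,DET}; 3:trailm {ADJ,VERB}; 4:trailm {ADJ,VERB}; 5:taalkis {ADJ,DET}; 6:flaal {ADJ,DET}; 7:kuflaup {DET}.
There are 64 candidate sequences in total.
Every candidate sequence violates at least one rule; no consistent tagging exists.
Count = 0.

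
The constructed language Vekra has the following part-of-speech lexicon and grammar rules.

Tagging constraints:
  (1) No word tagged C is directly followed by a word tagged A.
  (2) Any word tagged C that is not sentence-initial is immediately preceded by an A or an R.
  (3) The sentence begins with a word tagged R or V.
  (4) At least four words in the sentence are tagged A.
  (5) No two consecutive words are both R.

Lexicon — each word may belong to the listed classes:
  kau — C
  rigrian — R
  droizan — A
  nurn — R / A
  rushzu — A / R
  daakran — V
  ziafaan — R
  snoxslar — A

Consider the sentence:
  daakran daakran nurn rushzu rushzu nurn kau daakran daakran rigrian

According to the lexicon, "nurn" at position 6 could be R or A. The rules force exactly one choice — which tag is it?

Candidates per position — 1:daakran {V}; 2:daakran {V}; 3:nurn {R,A}; 4:rushzu {A,R}; 5:rushzu {A,R}; 6:nurn {R,A}; 7:kau {C}; 8:daakran {V}; 9:daakran {V}; 10:rigrian {R}.
If word 3 were R, no tagging could satisfy rule 4; so word 3 is A.
If word 4 were R, no tagging could satisfy rule 4; so word 4 is A.
If word 5 were R, no tagging could satisfy rule 4; so word 5 is A.
If word 6 were R, no tagging could satisfy rule 4; so word 6 is A.
That leaves exactly one tagging: V V A A A A C V V R.
Check: rule 1 ✓; rule 2 ✓; rule 3 ✓; rule 4 ✓; rule 5 ✓.

A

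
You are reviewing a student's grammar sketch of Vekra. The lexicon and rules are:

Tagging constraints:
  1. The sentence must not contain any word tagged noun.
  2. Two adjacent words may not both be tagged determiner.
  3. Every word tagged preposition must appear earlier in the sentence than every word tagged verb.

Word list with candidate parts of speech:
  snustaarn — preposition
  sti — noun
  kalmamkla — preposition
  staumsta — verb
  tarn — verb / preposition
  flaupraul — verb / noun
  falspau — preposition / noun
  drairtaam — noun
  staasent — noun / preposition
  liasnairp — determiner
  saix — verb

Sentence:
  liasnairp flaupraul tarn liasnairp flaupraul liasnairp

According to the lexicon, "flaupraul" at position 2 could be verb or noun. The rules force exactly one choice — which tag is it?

Candidates per position — 1:liasnairp {determiner}; 2:flaupraul {verb,noun}; 3:tarn {verb,preposition}; 4:liasnairp {determiner}; 5:flaupraul {verb,noun}; 6:liasnairp {determiner}.
Word 2 cannot be noun — rule 1 would then fail for every completion. It is verb.
Word 3 cannot be preposition — rule 3 would then fail for every completion. It is verb.
Word 5 cannot be noun — rule 1 would then fail for every completion. It is verb.
The only consistent sequence is: determiner verb verb determiner verb determiner.
Check: rule 1 ok; rule 2 ok; rule 3 ok.

verb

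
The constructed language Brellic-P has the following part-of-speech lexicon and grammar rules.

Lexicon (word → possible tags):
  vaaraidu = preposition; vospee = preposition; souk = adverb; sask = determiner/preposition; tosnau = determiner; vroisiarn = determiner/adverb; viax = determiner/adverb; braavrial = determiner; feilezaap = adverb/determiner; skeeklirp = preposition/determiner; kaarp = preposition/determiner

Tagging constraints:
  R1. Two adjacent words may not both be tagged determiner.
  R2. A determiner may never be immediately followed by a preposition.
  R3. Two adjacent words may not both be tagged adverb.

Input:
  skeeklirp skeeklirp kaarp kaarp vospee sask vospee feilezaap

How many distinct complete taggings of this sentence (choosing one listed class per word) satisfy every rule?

2

Candidates per position — 1:skeeklirp {preposition,determiner}; 2:skeeklirp {preposition,determiner}; 3:kaarp {preposition,determiner}; 4:kaarp {preposition,determiner}; 5:vospee {preposition}; 6:sask {determiner,preposition}; 7:vospee {preposition}; 8:feilezaap {adverb,determiner}.
There are 64 candidate sequences in total.
The sequences that satisfy every rule: preposition preposition preposition preposition preposition preposition preposition adverb; preposition preposition preposition preposition preposition preposition preposition determiner.
Count = 2.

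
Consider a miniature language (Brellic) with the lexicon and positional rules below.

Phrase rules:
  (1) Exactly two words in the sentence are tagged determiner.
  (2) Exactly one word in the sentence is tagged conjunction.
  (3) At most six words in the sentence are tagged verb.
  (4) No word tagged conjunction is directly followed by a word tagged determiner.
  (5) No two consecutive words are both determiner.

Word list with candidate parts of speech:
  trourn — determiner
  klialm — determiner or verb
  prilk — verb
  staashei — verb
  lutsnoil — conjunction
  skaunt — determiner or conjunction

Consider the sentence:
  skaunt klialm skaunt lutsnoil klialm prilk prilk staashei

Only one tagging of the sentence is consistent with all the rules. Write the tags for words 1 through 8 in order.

determiner verb determiner conjunction verb verb verb verb

Candidates per position — 1:skaunt {determiner,conjunction}; 2:klialm {determiner,verb}; 3:skaunt {determiner,conjunction}; 4:lutsnoil {conjunction}; 5:klialm {determiner,verb}; 6:prilk {verb}; 7:prilk {verb}; 8:staashei {verb}.
Position 1: tagging it conjunction would leave rule 2 unsatisfiable, so it must be determiner.
Position 2: tagging it determiner would leave rule 5 unsatisfiable, so it must be verb.
Position 3: tagging it conjunction would leave rule 2 unsatisfiable, so it must be determiner.
Position 5: tagging it determiner would leave rule 1 unsatisfiable, so it must be verb.
So the tagging must be: determiner verb determiner conjunction verb verb verb verb.
Verifying each rule — rule 1 ✓; rule 2 ✓; rule 3 ✓; rule 4 ✓; rule 5 ✓.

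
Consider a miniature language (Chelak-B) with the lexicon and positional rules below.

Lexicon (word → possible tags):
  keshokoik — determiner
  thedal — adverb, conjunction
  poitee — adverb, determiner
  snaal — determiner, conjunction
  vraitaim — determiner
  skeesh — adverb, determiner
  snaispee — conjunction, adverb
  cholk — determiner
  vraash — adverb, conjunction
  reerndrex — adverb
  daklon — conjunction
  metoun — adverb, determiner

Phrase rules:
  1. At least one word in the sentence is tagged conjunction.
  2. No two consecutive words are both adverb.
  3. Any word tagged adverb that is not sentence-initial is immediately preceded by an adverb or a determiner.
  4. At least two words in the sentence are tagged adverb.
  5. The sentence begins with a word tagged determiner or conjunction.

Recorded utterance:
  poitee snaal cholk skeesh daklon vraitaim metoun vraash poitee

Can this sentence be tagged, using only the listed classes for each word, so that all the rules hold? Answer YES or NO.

Candidates per position — 1:poitee {adverb,determiner}; 2:snaal {determiner,conjunction}; 3:cholk {determiner}; 4:skeesh {adverb,determiner}; 5:daklon {conjunction}; 6:vraitaim {determiner}; 7:metoun {adverb,determiner}; 8:vraash {adverb,conjunction}; 9:poitee {adverb,determiner}.
One satisfying assignment: determiner conjunction determiner adverb conjunction determiner determiner adverb determiner.
Check: rule 1 holds; rule 2 holds; rule 3 holds; rule 4 holds; rule 5 holds.

YES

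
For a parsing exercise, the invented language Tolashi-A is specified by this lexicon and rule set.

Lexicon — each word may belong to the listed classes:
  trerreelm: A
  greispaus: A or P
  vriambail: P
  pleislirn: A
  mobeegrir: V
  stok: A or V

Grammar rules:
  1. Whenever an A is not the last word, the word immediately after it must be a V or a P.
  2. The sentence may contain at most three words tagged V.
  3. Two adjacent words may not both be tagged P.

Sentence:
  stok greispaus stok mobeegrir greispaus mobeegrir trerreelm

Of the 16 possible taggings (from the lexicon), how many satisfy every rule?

Candidates per position — 1:stok {A,V}; 2:greispaus {A,P}; 3:stok {A,V}; 4:mobeegrir {V}; 5:greispaus {A,P}; 6:mobeegrir {V}; 7:trerreelm {A}.
There are 16 candidate sequences in total.
Checking each against the rules leaves 6 sequences.
Count = 6.

6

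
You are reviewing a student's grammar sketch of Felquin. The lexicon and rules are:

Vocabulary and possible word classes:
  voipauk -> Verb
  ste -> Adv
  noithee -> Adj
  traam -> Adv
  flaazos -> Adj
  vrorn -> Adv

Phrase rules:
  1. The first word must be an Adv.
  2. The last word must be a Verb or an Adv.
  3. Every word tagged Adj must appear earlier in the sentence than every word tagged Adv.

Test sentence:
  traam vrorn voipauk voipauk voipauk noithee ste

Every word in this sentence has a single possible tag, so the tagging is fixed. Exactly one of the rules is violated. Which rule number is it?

Fixed tagging: Adv Adv Verb Verb Verb Adj Adv.
Checking each rule: R1 holds, R2 holds, R3 violated.
Only rule 3 fails.

3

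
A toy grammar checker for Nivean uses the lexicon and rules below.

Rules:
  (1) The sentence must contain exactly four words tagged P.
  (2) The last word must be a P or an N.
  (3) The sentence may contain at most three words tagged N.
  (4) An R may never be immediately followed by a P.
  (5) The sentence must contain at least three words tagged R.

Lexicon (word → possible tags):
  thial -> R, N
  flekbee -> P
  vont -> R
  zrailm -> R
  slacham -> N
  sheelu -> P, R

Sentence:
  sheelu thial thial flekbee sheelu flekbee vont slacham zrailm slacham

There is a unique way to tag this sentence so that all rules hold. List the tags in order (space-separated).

Candidates per position — 1:sheelu {P,R}; 2:thial {R,N}; 3:thial {R,N}; 4:flekbee {P}; 5:sheelu {P,R}; 6:flekbee {P}; 7:vont {R}; 8:slacham {N}; 9:zrailm {R}; 10:slacham {N}.
Position 1: tagging it R would leave rule 1 unsatisfiable, so it must be P.
Position 3: tagging it R would leave rule 4 unsatisfiable, so it must be N.
Position 5: tagging it R would leave rule 1 unsatisfiable, so it must be P.
Position 2: tagging it N would leave rule 3 unsatisfiable, so it must be R.
So the tagging must be: P R N P P P R N R N.
Check: rule 1 holds; rule 2 holds; rule 3 holds; rule 4 holds; rule 5 holds.

P R N P P P R N R N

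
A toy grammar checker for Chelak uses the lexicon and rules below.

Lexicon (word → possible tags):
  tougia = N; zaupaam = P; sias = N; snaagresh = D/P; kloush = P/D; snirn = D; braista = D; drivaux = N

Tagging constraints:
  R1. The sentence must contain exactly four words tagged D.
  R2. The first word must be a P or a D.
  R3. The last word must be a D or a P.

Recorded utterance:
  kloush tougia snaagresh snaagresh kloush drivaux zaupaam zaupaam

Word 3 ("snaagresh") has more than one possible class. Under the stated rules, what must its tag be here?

D

Candidates per position — 1:kloush {P,D}; 2:tougia {N}; 3:snaagresh {D,P}; 4:snaagresh {D,P}; 5:kloush {P,D}; 6:drivaux {N}; 7:zaupaam {P}; 8:zaupaam {P}.
If word 1 were P, no tagging could satisfy rule 1; so word 1 is D.
If word 3 were P, no tagging could satisfy rule 1; so word 3 is D.
If word 4 were P, no tagging could satisfy rule 1; so word 4 is D.
If word 5 were P, no tagging could satisfy rule 1; so word 5 is D.
That leaves exactly one tagging: D N D D D N P P.
Checking: rule 1 ✓; rule 2 ✓; rule 3 ✓.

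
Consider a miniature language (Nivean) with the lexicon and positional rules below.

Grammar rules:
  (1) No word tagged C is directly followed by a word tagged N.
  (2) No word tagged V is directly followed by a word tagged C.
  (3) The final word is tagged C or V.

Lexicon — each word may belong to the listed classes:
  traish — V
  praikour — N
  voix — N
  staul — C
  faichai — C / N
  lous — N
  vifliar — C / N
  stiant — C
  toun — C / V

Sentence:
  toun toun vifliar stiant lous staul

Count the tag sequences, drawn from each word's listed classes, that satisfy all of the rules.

0

Candidates per position — 1:toun {C,V}; 2:toun {C,V}; 3:vifliar {C,N}; 4:stiant {C}; 5:lous {N}; 6:staul {C}.
There are 8 candidate sequences in total.
Rule 1 cannot be satisfied by any choice of tags from the lexicon.
So there is no consistent tagging.
Count = 0.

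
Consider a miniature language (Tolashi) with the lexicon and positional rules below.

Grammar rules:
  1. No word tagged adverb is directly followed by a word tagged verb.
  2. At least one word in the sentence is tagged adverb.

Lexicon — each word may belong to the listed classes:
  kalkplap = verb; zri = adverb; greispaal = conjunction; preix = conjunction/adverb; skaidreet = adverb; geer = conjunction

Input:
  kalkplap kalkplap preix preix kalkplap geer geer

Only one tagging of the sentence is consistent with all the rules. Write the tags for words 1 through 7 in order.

Candidates per position — 1:kalkplap {verb}; 2:kalkplap {verb}; 3:preix {conjunction,adverb}; 4:preix {conjunction,adverb}; 5:kalkplap {verb}; 6:geer {conjunction}; 7:geer {conjunction}.
Position 4: tagging it adverb would leave rule 1 unsatisfiable, so it must be conjunction.
Position 3: tagging it conjunction would leave rule 2 unsatisfiable, so it must be adverb.
That leaves exactly one tagging: verb verb adverb conjunction verb conjunction conjunction.
Verifying each rule — rule 1 ✓; rule 2 ✓.

verb verb adverb conjunction verb conjunction conjunction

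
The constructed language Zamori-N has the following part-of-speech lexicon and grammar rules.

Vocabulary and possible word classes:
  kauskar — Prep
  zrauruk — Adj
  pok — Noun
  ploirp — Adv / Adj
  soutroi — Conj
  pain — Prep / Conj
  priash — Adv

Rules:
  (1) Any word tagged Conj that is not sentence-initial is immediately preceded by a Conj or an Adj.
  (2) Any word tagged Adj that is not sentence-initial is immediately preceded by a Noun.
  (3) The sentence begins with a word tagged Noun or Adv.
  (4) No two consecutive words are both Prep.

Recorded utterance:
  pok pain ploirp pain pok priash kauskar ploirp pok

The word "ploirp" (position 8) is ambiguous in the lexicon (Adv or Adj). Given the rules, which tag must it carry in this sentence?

Adv

Candidates per position — 1:pok {Noun}; 2:pain {Prep,Conj}; 3:ploirp {Adv,Adj}; 4:pain {Prep,Conj}; 5:pok {Noun}; 6:priash {Adv}; 7:kauskar {Prep}; 8:ploirp {Adv,Adj}; 9:pok {Noun}.
Position 2: tagging it Conj would leave rule 1 unsatisfiable, so it must be Prep.
Position 3: tagging it Adj would leave rule 2 unsatisfiable, so it must be Adv.
Position 4: tagging it Conj would leave rule 1 unsatisfiable, so it must be Prep.
Position 8: tagging it Adj would leave rule 2 unsatisfiable, so it must be Adv.
The unique satisfying tagging is: Noun Prep Adv Prep Noun Adv Prep Adv Noun.
Verifying each rule — rule 1 satisfied; rule 2 satisfied; rule 3 satisfied; rule 4 satisfied.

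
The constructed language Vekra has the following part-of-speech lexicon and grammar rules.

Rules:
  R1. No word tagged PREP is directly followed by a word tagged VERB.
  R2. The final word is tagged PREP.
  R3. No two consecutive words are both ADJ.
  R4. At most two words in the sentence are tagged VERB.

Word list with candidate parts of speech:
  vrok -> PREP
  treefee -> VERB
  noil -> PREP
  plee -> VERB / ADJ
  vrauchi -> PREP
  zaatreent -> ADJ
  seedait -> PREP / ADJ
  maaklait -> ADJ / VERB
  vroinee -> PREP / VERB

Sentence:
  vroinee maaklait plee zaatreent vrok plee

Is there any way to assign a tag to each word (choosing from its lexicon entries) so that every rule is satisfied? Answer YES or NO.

Candidates per position — 1:vroinee {PREP,VERB}; 2:maaklait {ADJ,VERB}; 3:plee {VERB,ADJ}; 4:zaatreent {ADJ}; 5:vrok {PREP}; 6:plee {VERB,ADJ}.
Rule 2 cannot be satisfied by any choice of tags from the lexicon.
So there is no consistent tagging.

NO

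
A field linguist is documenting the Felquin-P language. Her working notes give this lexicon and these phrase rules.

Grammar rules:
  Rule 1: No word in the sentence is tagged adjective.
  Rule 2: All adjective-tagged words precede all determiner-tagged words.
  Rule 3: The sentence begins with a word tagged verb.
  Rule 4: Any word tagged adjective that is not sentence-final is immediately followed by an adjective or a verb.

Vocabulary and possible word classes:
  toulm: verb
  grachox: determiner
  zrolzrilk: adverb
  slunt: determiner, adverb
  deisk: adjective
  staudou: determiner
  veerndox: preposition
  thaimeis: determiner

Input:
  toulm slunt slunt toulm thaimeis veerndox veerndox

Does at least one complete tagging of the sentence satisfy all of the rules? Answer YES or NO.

Candidates per position — 1:toulm {verb}; 2:slunt {determiner,adverb}; 3:slunt {determiner,adverb}; 4:toulm {verb}; 5:thaimeis {determiner}; 6:veerndox {preposition}; 7:veerndox {preposition}.
One satisfying assignment: verb adverb adverb verb determiner preposition preposition.
Rule-by-rule: rule 1 holds; rule 2 holds; rule 3 holds; rule 4 holds.

YES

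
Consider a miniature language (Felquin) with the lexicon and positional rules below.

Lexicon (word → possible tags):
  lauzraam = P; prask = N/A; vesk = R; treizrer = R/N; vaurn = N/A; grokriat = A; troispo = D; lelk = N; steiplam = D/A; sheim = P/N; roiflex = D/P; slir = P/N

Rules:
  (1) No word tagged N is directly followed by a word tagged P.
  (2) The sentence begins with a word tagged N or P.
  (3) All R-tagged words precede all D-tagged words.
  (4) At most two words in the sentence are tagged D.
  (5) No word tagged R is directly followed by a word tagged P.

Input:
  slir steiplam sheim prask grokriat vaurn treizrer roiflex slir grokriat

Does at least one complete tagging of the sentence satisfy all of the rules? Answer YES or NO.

YES

Candidates per position — 1:slir {P,N}; 2:steiplam {D,A}; 3:sheim {P,N}; 4:prask {N,A}; 5:grokriat {A}; 6:vaurn {N,A}; 7:treizrer {R,N}; 8:roiflex {D,P}; 9:slir {P,N}; 10:grokriat {A}.
One satisfying assignment: P D P A A A N D P A.
Verifying each rule — rule 1 ok; rule 2 ok; rule 3 ok; rule 4 ok; rule 5 ok.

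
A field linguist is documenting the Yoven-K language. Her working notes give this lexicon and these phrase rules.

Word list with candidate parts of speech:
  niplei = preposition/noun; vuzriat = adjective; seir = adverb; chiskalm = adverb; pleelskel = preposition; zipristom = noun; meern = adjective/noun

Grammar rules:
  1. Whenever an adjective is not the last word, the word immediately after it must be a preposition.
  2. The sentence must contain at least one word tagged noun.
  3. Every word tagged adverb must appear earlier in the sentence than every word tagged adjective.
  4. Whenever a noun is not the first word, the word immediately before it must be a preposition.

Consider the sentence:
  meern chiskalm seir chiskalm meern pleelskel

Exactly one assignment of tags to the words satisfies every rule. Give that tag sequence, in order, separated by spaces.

noun adverb adverb adverb adjective preposition

Candidates per position — 1:meern {adjective,noun}; 2:chiskalm {adverb}; 3:seir {adverb}; 4:chiskalm {adverb}; 5:meern {adjective,noun}; 6:pleelskel {preposition}.
If word 1 were adjective, no tagging could satisfy rule 1; so word 1 is noun.
If word 5 were noun, no tagging could satisfy rule 4; so word 5 is adjective.
So the tagging must be: noun adverb adverb adverb adjective preposition.
Checking: rule 1 ok; rule 2 ok; rule 3 ok; rule 4 ok.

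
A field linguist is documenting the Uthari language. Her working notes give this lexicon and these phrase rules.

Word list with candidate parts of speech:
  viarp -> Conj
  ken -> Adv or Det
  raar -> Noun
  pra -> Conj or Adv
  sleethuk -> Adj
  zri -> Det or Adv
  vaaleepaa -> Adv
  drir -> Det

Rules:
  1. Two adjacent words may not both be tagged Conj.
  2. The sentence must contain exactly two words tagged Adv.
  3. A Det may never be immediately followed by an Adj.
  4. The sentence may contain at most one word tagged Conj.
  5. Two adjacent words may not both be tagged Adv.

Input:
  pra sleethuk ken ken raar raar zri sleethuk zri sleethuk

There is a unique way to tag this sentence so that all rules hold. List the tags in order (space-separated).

Candidates per position — 1:pra {Conj,Adv}; 2:sleethuk {Adj}; 3:ken {Adv,Det}; 4:ken {Adv,Det}; 5:raar {Noun}; 6:raar {Noun}; 7:zri {Det,Adv}; 8:sleethuk {Adj}; 9:zri {Det,Adv}; 10:sleethuk {Adj}.
Position 7: Det is ruled out by rule 3; that leaves Adv.
Position 9: Det is ruled out by rule 3; that leaves Adv.
Position 1: Adv is ruled out by rule 2; that leaves Conj.
Position 3: Adv is ruled out by rule 2; that leaves Det.
Position 4: Adv is ruled out by rule 2; that leaves Det.
That leaves exactly one tagging: Conj Adj Det Det Noun Noun Adv Adj Adv Adj.
Verifying each rule — rule 1 satisfied; rule 2 satisfied; rule 3 satisfied; rule 4 satisfied; rule 5 satisfied.

Conj Adj Det Det Noun Noun Adv Adj Adv Adj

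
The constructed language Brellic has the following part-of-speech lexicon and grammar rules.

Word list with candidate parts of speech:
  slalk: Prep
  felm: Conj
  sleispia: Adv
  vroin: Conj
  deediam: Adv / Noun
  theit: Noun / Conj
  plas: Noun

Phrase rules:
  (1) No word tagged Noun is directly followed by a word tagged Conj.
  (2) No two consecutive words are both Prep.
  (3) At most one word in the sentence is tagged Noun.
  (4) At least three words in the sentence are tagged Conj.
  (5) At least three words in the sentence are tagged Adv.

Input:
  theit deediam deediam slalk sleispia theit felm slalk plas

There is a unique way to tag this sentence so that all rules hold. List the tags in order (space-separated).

Candidates per position — 1:theit {Noun,Conj}; 2:deediam {Adv,Noun}; 3:deediam {Adv,Noun}; 4:slalk {Prep}; 5:sleispia {Adv}; 6:theit {Noun,Conj}; 7:felm {Conj}; 8:slalk {Prep}; 9:plas {Noun}.
If word 1 were Noun, no tagging could satisfy rule 3; so word 1 is Conj.
If word 2 were Noun, no tagging could satisfy rule 3; so word 2 is Adv.
If word 3 were Noun, no tagging could satisfy rule 3; so word 3 is Adv.
If word 6 were Noun, no tagging could satisfy rule 1; so word 6 is Conj.
So the tagging must be: Conj Adv Adv Prep Adv Conj Conj Prep Noun.
Checking: rule 1 holds; rule 2 holds; rule 3 holds; rule 4 holds; rule 5 holds.

Conj Adv Adv Prep Adv Conj Conj Prep Noun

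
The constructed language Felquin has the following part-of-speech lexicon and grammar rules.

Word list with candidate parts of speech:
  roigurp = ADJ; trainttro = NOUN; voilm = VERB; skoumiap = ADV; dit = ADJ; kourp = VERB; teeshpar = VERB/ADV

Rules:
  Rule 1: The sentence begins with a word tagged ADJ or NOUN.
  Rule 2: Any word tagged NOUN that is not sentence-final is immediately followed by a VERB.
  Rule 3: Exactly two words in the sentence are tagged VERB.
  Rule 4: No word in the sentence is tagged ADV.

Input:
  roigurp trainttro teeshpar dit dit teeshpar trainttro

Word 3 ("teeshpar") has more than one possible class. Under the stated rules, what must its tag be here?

Candidates per position — 1:roigurp {ADJ}; 2:trainttro {NOUN}; 3:teeshpar {VERB,ADV}; 4:dit {ADJ}; 5:dit {ADJ}; 6:teeshpar {VERB,ADV}; 7:trainttro {NOUN}.
At position 3, choosing ADV makes rule 2 impossible to satisfy; hence VERB.
At position 6, choosing ADV makes rule 3 impossible to satisfy; hence VERB.
So the tagging must be: ADJ NOUN VERB ADJ ADJ VERB NOUN.
Rule-by-rule: rule 1 ok; rule 2 ok; rule 3 ok; rule 4 ok.

VERB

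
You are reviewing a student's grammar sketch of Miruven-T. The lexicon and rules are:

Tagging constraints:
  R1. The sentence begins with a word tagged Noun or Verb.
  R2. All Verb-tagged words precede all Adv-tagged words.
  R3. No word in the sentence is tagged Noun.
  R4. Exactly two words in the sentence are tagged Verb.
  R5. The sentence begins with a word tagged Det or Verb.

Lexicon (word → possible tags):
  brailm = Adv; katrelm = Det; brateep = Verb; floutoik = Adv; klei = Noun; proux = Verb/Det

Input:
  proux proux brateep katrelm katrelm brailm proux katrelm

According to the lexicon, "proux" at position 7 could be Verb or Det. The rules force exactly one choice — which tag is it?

Candidates per position — 1:proux {Verb,Det}; 2:proux {Verb,Det}; 3:brateep {Verb}; 4:katrelm {Det}; 5:katrelm {Det}; 6:brailm {Adv}; 7:proux {Verb,Det}; 8:katrelm {Det}.
Position 1: tagging it Det would leave rule 1 unsatisfiable, so it must be Verb.
Position 2: tagging it Verb would leave rule 4 unsatisfiable, so it must be Det.
Position 7: tagging it Verb would leave rule 2 unsatisfiable, so it must be Det.
The unique satisfying tagging is: Verb Det Verb Det Det Adv Det Det.
Verifying each rule — rule 1 ok; rule 2 ok; rule 3 ok; rule 4 ok; rule 5 ok.

Det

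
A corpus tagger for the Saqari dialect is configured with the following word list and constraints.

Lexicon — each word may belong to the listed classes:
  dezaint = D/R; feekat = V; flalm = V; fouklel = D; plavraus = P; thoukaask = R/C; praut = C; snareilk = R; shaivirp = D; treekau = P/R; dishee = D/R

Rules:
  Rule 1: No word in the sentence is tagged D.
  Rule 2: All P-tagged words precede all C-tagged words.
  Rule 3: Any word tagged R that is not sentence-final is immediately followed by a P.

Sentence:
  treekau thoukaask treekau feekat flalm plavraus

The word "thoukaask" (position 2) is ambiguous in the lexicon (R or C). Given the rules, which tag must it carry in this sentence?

R

Candidates per position — 1:treekau {P,R}; 2:thoukaask {R,C}; 3:treekau {P,R}; 4:feekat {V}; 5:flalm {V}; 6:plavraus {P}.
Position 1: tagging it R would leave rule 3 unsatisfiable, so it must be P.
Position 2: tagging it C would leave rule 2 unsatisfiable, so it must be R.
Position 3: tagging it R would leave rule 3 unsatisfiable, so it must be P.
The unique satisfying tagging is: P R P V V P.
Rule-by-rule: rule 1 ok; rule 2 ok; rule 3 ok.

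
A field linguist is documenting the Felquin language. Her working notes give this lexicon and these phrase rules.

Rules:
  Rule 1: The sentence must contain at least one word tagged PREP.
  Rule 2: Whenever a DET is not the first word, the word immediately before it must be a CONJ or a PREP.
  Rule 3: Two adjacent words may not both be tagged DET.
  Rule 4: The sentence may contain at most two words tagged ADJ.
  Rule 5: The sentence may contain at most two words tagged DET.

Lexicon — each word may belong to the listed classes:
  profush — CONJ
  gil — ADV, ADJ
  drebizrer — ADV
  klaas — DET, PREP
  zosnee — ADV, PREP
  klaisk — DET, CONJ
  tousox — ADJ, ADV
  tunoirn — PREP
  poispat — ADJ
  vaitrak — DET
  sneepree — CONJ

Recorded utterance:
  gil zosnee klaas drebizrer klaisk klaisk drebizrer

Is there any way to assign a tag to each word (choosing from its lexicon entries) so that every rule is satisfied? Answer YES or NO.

Candidates per position — 1:gil {ADV,ADJ}; 2:zosnee {ADV,PREP}; 3:klaas {DET,PREP}; 4:drebizrer {ADV}; 5:klaisk {DET,CONJ}; 6:klaisk {DET,CONJ}; 7:drebizrer {ADV}.
One satisfying assignment: ADJ PREP DET ADV CONJ DET ADV.
Checking: rule 1 holds; rule 2 holds; rule 3 holds; rule 4 holds; rule 5 holds.

YES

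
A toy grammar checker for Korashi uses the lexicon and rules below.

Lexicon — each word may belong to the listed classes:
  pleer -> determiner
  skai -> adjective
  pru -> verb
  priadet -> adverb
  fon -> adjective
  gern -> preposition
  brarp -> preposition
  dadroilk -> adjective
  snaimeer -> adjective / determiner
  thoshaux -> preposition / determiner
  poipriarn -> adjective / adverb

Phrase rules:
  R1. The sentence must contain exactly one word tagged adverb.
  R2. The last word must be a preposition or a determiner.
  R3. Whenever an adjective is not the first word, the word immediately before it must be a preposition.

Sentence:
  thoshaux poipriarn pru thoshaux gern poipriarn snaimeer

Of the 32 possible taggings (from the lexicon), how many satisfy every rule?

Candidates per position — 1:thoshaux {preposition,determiner}; 2:poipriarn {adjective,adverb}; 3:pru {verb}; 4:thoshaux {preposition,determiner}; 5:gern {preposition}; 6:poipriarn {adjective,adverb}; 7:snaimeer {adjective,determiner}.
There are 32 candidate sequences in total.
Checking each against the rules leaves 6 sequences.
Count = 6.

6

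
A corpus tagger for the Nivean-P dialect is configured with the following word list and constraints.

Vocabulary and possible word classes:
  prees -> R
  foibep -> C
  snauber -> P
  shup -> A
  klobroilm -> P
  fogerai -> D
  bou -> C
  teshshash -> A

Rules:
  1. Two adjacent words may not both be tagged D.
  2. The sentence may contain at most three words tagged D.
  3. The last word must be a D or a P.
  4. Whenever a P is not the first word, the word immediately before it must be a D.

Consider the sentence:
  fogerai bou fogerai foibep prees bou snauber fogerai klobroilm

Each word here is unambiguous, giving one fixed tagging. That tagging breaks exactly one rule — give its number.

4

Fixed tagging: D C D C R C P D P.
Rule check: R1 pass, R2 pass, R3 pass, R4 fail.
Only rule 4 fails.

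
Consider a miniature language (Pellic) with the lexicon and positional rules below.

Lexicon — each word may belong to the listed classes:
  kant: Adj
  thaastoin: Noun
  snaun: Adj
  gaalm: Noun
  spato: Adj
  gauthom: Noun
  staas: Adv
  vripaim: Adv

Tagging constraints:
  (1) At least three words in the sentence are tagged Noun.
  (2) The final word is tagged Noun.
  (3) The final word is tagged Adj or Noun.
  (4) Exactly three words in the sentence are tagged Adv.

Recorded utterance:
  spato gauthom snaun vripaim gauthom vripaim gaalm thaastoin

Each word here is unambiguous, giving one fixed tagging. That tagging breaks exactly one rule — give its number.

4

Fixed tagging: Adj Noun Adj Adv Noun Adv Noun Noun.
Applying the rules: R1 ✓, R2 ✓, R3 ✓, R4 ✗.
Only rule 4 fails.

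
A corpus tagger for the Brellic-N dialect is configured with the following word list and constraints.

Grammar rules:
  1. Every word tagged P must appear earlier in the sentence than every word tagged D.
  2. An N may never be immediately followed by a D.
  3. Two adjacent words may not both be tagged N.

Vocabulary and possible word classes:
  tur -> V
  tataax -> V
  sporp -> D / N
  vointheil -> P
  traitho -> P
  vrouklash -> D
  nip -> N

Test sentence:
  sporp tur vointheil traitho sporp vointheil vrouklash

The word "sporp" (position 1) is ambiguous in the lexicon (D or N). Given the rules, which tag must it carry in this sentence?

Candidates per position — 1:sporp {D,N}; 2:tur {V}; 3:vointheil {P}; 4:traitho {P}; 5:sporp {D,N}; 6:vointheil {P}; 7:vrouklash {D}.
If word 1 were D, no tagging could satisfy rule 1; so word 1 is N.
If word 5 were D, no tagging could satisfy rule 1; so word 5 is N.
That leaves exactly one tagging: N V P P N P D.
Rule-by-rule: rule 1 holds; rule 2 holds; rule 3 holds.

N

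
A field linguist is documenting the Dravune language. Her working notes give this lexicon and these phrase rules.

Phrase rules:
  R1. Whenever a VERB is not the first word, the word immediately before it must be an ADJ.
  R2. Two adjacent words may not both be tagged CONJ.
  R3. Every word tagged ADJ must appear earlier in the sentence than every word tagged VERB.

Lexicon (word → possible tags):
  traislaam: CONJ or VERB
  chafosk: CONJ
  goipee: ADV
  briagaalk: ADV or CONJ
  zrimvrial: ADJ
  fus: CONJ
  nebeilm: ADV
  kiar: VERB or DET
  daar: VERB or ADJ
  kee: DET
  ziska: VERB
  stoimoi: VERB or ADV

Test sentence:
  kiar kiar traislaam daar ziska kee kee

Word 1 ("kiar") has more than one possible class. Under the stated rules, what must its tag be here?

DET

Candidates per position — 1:kiar {VERB,DET}; 2:kiar {VERB,DET}; 3:traislaam {CONJ,VERB}; 4:daar {VERB,ADJ}; 5:ziska {VERB}; 6:kee {DET}; 7:kee {DET}.
Position 2: VERB is ruled out by rule 1; that leaves DET.
Position 3: VERB is ruled out by rule 1; that leaves CONJ.
Position 4: VERB is ruled out by rule 1; that leaves ADJ.
Position 1: VERB is ruled out by rule 3; that leaves DET.
That leaves exactly one tagging: DET DET CONJ ADJ VERB DET DET.
Rule-by-rule: rule 1 holds; rule 2 holds; rule 3 holds.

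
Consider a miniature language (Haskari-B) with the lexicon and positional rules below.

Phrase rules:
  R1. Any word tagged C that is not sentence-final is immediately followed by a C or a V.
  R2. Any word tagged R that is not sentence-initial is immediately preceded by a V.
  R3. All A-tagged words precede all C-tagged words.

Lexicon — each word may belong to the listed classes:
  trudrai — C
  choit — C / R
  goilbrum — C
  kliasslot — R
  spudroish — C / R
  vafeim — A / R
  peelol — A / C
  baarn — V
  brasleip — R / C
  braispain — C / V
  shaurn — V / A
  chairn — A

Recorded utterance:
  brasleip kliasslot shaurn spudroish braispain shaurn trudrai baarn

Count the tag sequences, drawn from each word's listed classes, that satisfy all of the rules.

Candidates per position — 1:brasleip {R,C}; 2:kliasslot {R}; 3:shaurn {V,A}; 4:spudroish {C,R}; 5:braispain {C,V}; 6:shaurn {V,A}; 7:trudrai {C}; 8:baarn {V}.
There are 32 candidate sequences in total.
Rule 2 cannot be satisfied by any choice of tags from the lexicon.
So there is no consistent tagging.
Count = 0.

0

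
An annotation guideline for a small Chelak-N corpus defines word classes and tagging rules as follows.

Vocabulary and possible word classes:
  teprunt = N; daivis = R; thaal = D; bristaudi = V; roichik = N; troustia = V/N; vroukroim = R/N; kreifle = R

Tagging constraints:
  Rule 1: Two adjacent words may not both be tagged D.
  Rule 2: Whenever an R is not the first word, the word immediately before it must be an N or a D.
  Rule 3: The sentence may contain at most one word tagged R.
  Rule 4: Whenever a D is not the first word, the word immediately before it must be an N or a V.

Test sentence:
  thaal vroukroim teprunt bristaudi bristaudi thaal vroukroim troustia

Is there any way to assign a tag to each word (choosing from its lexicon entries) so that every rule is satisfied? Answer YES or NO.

Candidates per position — 1:thaal {D}; 2:vroukroim {R,N}; 3:teprunt {N}; 4:bristaudi {V}; 5:bristaudi {V}; 6:thaal {D}; 7:vroukroim {R,N}; 8:troustia {V,N}.
One satisfying assignment: D N N V V D N V.
Verifying each rule — rule 1 ✓; rule 2 ✓; rule 3 ✓; rule 4 ✓.

YES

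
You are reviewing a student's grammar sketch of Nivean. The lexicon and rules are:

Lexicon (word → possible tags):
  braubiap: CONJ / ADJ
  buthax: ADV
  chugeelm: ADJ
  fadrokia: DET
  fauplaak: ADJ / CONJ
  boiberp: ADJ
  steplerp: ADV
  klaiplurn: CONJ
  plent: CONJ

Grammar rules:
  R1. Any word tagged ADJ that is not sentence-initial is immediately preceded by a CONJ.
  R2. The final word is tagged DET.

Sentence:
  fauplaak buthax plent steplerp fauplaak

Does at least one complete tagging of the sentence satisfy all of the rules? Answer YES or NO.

NO

Candidates per position — 1:fauplaak {ADJ,CONJ}; 2:buthax {ADV}; 3:plent {CONJ}; 4:steplerp {ADV}; 5:fauplaak {ADJ,CONJ}.
Rule 2 cannot be satisfied by any choice of tags from the lexicon.
So there is no consistent tagging.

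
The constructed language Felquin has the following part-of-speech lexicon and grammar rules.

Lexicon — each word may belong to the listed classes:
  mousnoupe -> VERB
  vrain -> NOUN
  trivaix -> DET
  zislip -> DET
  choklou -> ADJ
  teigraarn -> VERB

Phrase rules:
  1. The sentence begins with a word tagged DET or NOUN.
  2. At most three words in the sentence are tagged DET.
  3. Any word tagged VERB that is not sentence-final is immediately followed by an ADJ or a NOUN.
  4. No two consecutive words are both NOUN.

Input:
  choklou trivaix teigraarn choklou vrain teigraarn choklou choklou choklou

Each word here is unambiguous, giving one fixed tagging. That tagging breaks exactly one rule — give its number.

Fixed tagging: ADJ DET VERB ADJ NOUN VERB ADJ ADJ ADJ.
Rule check: R1 fails, R2 ok, R3 ok, R4 ok.
Only rule 1 fails.

1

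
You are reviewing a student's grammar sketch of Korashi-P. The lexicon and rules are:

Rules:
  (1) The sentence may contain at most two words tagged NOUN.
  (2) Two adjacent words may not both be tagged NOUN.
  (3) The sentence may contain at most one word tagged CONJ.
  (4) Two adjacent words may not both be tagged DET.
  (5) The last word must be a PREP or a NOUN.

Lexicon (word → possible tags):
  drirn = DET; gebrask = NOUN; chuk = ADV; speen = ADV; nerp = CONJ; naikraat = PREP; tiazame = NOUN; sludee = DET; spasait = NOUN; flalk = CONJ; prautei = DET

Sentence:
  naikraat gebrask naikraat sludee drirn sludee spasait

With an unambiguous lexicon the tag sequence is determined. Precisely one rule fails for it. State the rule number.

Fixed tagging: PREP NOUN PREP DET DET DET NOUN.
Rule check: R1 ok, R2 ok, R3 ok, R4 fails, R5 ok.
Only rule 4 fails.

4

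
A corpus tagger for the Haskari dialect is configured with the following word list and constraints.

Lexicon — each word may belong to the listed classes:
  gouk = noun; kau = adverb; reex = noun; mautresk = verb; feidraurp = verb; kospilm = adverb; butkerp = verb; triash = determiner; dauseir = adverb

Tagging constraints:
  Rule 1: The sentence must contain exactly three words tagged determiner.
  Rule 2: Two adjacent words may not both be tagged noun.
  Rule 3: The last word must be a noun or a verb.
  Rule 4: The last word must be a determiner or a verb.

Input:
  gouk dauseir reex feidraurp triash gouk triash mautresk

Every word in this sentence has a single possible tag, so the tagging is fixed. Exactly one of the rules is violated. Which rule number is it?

1

Fixed tagging: noun adverb noun verb determiner noun determiner verb.
Rule check: R1 fails, R2 ok, R3 ok, R4 ok.
Only rule 1 fails.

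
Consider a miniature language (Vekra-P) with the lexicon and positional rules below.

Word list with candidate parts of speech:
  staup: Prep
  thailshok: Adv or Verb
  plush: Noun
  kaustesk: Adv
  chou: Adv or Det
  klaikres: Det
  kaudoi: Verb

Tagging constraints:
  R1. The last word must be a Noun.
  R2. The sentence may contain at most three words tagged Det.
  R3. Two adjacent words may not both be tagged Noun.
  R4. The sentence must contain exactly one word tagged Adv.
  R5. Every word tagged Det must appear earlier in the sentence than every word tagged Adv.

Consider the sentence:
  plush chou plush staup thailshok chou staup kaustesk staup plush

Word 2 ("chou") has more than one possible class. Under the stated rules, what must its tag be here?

Candidates per position — 1:plush {Noun}; 2:chou {Adv,Det}; 3:plush {Noun}; 4:staup {Prep}; 5:thailshok {Adv,Verb}; 6:chou {Adv,Det}; 7:staup {Prep}; 8:kaustesk {Adv}; 9:staup {Prep}; 10:plush {Noun}.
Word 2 cannot be Adv — rule 4 would then fail for every completion. It is Det.
Word 5 cannot be Adv — rule 4 would then fail for every completion. It is Verb.
Word 6 cannot be Adv — rule 4 would then fail for every completion. It is Det.
That leaves exactly one tagging: Noun Det Noun Prep Verb Det Prep Adv Prep Noun.
Verifying each rule — rule 1 ok; rule 2 ok; rule 3 ok; rule 4 ok; rule 5 ok.

Det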